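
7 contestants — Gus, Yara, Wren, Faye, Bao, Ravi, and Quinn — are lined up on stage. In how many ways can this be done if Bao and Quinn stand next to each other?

Place the 5 others and the Bao-Quinn pair as 6 objects in a line; the pair has 2 internal arrangements.
So the count is 2·(6)! = 1440.

1440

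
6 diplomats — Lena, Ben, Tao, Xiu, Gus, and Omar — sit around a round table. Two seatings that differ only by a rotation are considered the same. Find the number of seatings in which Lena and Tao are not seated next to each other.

All circular seatings of 6 people number (5)! = 120.
Those with Lena next to Tao: fuse the pair into one unit and seat 5 units around a circle — 2·(4)! = 48.
Subtracting, 120 − 48 = 72.

72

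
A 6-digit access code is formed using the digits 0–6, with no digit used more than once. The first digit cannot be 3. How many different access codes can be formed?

4320

The first digit has 7−1 = 6 choices (anything except 3).
The remaining 5 digits are filled from the other 6 symbols without repetition: 6 × 5 × 4 × 3 × 2 = 720.
Total: 6 × 720 = 4320.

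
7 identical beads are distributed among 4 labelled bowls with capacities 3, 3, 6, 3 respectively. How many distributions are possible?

By stars and bars, unrestricted non-negative solutions to x_1+…+x_4 = 7 number C(7+3,3) = 120.
Subtract solutions that violate a single cap (substitute x_i' = x_i − (cap_i+1)): x_1 ≥ 4 gives C(6,3) = 20; x_2 ≥ 4 gives C(6,3) = 20; x_3 ≥ 7 gives C(3,3) = 1; x_4 ≥ 4 gives C(6,3) = 20. Together 61.
No two caps can be exceeded simultaneously, so the pair terms are all 0.
By inclusion–exclusion the count is 120 − 61 + 0 = 59.

59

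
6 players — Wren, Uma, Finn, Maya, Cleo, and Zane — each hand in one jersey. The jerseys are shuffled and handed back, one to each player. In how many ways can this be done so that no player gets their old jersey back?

265

This is the derangement count D_6: permutations of 6 items with no fixed point.
By inclusion–exclusion this is Σ_{j=0}^{6} (−1)^j C(6,j)·(6−j)!.
Computing: 720 − 720 + 360 − 120 + 30 − 6 + 1 = 265.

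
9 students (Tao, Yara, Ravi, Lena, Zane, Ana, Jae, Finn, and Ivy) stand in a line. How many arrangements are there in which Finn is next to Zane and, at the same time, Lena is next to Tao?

20160

Treat {Finn,Zane} as one block (2 orders) and {Lena,Tao} as another (2 orders).
That leaves 7 units to arrange: 2 × 2 × 7! = 4 × 5040 = 20160.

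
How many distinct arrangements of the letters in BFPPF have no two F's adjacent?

There are 5!/(2!·2!) = 30 arrangements of BFPPF in total.
If the two F's are adjacent, glue them into one block, leaving 4 items to arrange: (4)!/(2!) = 12 ways.
Subtracting, 30 − 12 = 18 arrangements keep the F's apart.

18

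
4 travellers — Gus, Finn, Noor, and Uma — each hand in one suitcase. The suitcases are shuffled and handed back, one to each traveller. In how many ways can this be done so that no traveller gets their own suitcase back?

9

Let Aᵢ be the assignments in which traveller i gets their own suitcase. We want the size of the complement of A₁∪…∪A_4.
By inclusion–exclusion this is Σ_{j=0}^{4} (−1)^j C(4,j)·(4−j)!.
Computing: 24 − 24 + 12 − 4 + 1 = 9.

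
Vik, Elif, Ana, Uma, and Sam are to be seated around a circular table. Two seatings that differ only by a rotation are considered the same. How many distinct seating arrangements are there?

Seat Vik anywhere (absorbing the rotational symmetry), then permute the other 4: (4)! = 24.

24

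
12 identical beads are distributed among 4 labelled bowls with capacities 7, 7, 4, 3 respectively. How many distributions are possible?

Ignoring the caps, the number of non-negative solutions to x_1+…+x_4 = 12 is C(15,3) = 455.
Subtract solutions that violate a single cap (substitute x_i' = x_i − (cap_i+1)): x_1 ≥ 8 gives C(7,3) = 35; x_2 ≥ 8 gives C(7,3) = 35; x_3 ≥ 5 gives C(10,3) = 120; x_4 ≥ 4 gives C(11,3) = 165. Together 355.
Add back pairs where two caps are both exceeded: 0 + 0 + 1 + 0 + 1 + 20 = 22.
By inclusion–exclusion the count is 455 − 355 + 22 = 122.

122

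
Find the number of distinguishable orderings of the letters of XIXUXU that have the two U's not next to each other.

There are 6!/(3!·2!) = 60 arrangements of XIXUXU in total.
If the two U's are adjacent, glue them into one block, leaving 5 items to arrange: (5)!/(3!) = 20 ways.
Subtracting, 60 − 20 = 40 arrangements keep the U's apart.

40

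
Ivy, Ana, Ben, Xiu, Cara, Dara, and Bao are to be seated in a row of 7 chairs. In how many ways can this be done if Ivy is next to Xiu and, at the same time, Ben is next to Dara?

Treat {Ivy,Xiu} as one block (2 orders) and {Ben,Dara} as another (2 orders).
That leaves 5 units to arrange: 2 × 2 × 5! = 4 × 120 = 480.

480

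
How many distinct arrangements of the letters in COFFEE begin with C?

30

Fix C in the first position and arrange the remaining 5 letters.
Those 5 letters have E appearing twice and F appearing twice, giving (5)!/(2!·2!) = 30.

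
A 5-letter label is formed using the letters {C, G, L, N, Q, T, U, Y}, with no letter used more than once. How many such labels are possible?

With no repetition, fill the 5 letters in order: 8 choices, then 7, down to 4.
8 × 7 × 6 × 5 × 4 = 6720.

6720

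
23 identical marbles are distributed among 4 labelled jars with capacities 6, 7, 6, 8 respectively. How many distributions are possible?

By stars and bars, unrestricted non-negative solutions to x_1+…+x_4 = 23 number C(23+3,3) = 2600.
Subtract solutions that violate a single cap (substitute x_i' = x_i − (cap_i+1)): x_1 ≥ 7 gives C(19,3) = 969; x_2 ≥ 8 gives C(18,3) = 816; x_3 ≥ 7 gives C(19,3) = 969; x_4 ≥ 9 gives C(17,3) = 680. Together 3434.
Add back pairs where two caps are both exceeded: 165 + 220 + 120 + 165 + 84 + 120 = 874.
Subtract triples: 4 + 0 + 1 + 0 = 5.
By inclusion–exclusion the count is 2600 − 3434 + 874 − 5 = 35.

35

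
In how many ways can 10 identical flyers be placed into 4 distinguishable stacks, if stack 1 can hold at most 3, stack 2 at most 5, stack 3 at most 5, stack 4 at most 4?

By stars and bars, unrestricted non-negative solutions to x_1+…+x_4 = 10 number C(10+3,3) = 286.
Subtract solutions that violate a single cap (substitute x_i' = x_i − (cap_i+1)): x_1 ≥ 4 gives C(9,3) = 84; x_2 ≥ 6 gives C(7,3) = 35; x_3 ≥ 6 gives C(7,3) = 35; x_4 ≥ 5 gives C(8,3) = 56. Together 210.
Add back pairs where two caps are both exceeded: 1 + 1 + 4 + 0 + 0 + 0 = 6.
By inclusion–exclusion the count is 286 − 210 + 6 = 82.

82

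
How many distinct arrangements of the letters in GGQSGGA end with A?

30

Fix A in the last position and arrange the remaining 6 letters.
Those 6 letters have G appearing 4 times, giving (6)!/(4!) = 30.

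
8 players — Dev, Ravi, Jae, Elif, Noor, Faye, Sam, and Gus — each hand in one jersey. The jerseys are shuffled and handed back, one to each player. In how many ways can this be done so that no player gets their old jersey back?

14833

Count assignments avoiding every fixed point. For any j of the 8 players fixed to their old jersey, the other 8−j can be arranged in (8−j)! ways.
By inclusion–exclusion this is Σ_{j=0}^{8} (−1)^j C(8,j)·(8−j)!.
Computing: 40320 − 40320 + 20160 − 6720 + 1680 − 336 + 56 − 8 + 1 = 14833.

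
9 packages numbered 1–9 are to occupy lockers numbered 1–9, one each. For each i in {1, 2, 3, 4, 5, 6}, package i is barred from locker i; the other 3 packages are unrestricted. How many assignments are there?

Let Aᵢ (for 1 ≤ i ≤ 6) be the placements that put package i in its forbidden locker. Any j of these fix j positions, leaving (9−j)! ways to fill the rest, and there are C(6,j) ways to pick which j.
By inclusion–exclusion, the number of valid placements is Σ_{j=0}^{6} (−1)^j C(6,j)·(9−j)!.
Computing: 362880 − 241920 + 75600 − 14400 + 1800 − 144 + 6 = 183822.

183822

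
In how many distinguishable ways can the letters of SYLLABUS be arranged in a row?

Letter multiplicities in SYLLABUS: A×1, B×1, L×2, S×2, U×1, Y×1.
The number of distinct arrangements is 8!/(2!·2!) = 40320/4 = 10080.

10080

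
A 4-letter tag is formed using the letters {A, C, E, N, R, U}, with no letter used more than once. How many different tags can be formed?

Choose and order 4 of the 6 symbols: the first letter has 6 options, the next 5, then 4, 3.
That product is 6 × 5 × 4 × 3 = 360.

360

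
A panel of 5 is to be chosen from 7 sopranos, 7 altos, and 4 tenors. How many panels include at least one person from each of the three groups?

5684

Total 5-person selections from all 18: C(18,5) = 8568.
Selections missing a whole group: no sopranos → C(11,5) = 462; no altos → C(11,5) = 462; no tenors → C(14,5) = 2002.
Add back selections omitting two groups (i.e. drawn from a single group): C(7,5) + C(7,5) + C(4,5) = 42.
By inclusion–exclusion: 8568 − 2926 + 42 = 5684.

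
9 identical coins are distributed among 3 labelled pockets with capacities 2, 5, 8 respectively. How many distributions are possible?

Without the upper bounds there are C(11,2) = 55 ways to split 9 among 3 pockets.
Subtract solutions that violate a single cap (substitute x_i' = x_i − (cap_i+1)): x_1 ≥ 3 gives C(8,2) = 28; x_2 ≥ 6 gives C(5,2) = 10; x_3 ≥ 9 gives C(2,2) = 1. Together 39.
Add back pairs where two caps are both exceeded: 1 + 0 + 0 = 1.
By inclusion–exclusion the count is 55 − 39 + 1 = 17.

17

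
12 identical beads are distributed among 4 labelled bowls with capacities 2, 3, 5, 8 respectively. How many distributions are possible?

53

Without the upper bounds there are C(15,3) = 455 ways to split 12 among 4 bowls.
Subtract solutions that violate a single cap (substitute x_i' = x_i − (cap_i+1)): x_1 ≥ 3 gives C(12,3) = 220; x_2 ≥ 4 gives C(11,3) = 165; x_3 ≥ 6 gives C(9,3) = 84; x_4 ≥ 9 gives C(6,3) = 20. Together 489.
Add back pairs where two caps are both exceeded: 56 + 20 + 1 + 10 + 0 + 0 = 87.
By inclusion–exclusion the count is 455 − 489 + 87 = 53.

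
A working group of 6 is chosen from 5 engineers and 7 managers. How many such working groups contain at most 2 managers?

112

Split by how many managers are chosen (0 through 2).
Sum: C(7,0)·C(5,6) + C(7,1)·C(5,5) + C(7,2)·C(5,4) = 0 + 7 + 105 = 112.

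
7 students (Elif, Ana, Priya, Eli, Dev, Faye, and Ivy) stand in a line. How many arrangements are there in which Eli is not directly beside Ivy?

3600

There are 7! = 5040 arrangements in all. If Eli and Ivy are adjacent, merging them into one block gives 2·(6)! = 1440 arrangements.
So 5040 − 1440 = 3600 arrangements keep them apart.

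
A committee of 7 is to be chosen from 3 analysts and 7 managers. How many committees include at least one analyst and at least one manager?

Unrestricted: C(10,7) = 120 ways to pick any 7 of the 10.
Selections missing a whole group: no analysts → C(7,7) = 1; no managers → C(3,7) = 0.
Both groups omitted at once is impossible, so 120 − 1 = 119.

119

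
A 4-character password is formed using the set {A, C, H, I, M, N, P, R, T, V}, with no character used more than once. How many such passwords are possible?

This is a permutation of 4 out of 10: P(10,4) = 10!/6!.
That product is 10 × 9 × 8 × 7 = 5040.

5040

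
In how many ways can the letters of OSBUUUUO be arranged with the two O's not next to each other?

630

Total arrangements of OSBUUUUO: 8!/(4!·2!) = 840.
Arrangements with the O's together: treat OO as one letter, giving (7)!/(4!) = 210.
Hence 840 − 210 = 630.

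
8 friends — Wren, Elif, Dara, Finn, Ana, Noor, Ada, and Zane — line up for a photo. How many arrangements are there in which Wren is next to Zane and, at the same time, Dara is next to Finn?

2880

Treat {Wren,Zane} as one block (2 orders) and {Dara,Finn} as another (2 orders).
That leaves 6 units to arrange: 2 × 2 × 6! = 4 × 720 = 2880.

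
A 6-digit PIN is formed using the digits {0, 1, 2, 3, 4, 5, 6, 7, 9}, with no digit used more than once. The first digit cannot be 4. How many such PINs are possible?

53760

The first digit has 9−1 = 8 choices (anything except 4).
The remaining 5 digits are filled from the other 8 symbols without repetition: 8 × 7 × 6 × 5 × 4 = 6720.
Total: 8 × 6720 = 53760.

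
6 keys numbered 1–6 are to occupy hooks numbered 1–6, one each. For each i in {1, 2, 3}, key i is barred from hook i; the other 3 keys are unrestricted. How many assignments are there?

426

Let Aᵢ (for i ∈ {1, 2, 3}) be the placements that put key i in its forbidden hook. Any j of these fix j positions, leaving (6−j)! ways to fill the rest, and there are C(3,j) ways to pick which j.
By inclusion–exclusion, the number of valid placements is Σ_{j=0}^{3} (−1)^j C(3,j)·(6−j)!.
Computing: 720 − 360 + 72 − 6 = 426.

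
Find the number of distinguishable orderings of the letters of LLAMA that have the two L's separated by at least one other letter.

18

Total arrangements of LLAMA: 5!/(2!·2!) = 30.
If the two L's are adjacent, glue them into one block, leaving 4 items to arrange: (4)!/(2!) = 12 ways.
Hence 30 − 12 = 18.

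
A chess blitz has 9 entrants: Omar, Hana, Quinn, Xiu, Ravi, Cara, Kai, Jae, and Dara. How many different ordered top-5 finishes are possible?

This is an ordered selection of 5 from 9: P(9,5).
That gives 9 × 8 × 7 × 6 × 5 = 15120.

15120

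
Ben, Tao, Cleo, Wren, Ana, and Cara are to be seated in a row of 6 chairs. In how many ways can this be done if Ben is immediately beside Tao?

Glue Ben and Tao into one block (2 internal orders), leaving 5 units to arrange in a row.
So the count is 2·(5)! = 240.

240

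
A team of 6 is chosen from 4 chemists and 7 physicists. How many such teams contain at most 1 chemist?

Split by how many chemists are chosen (0 through 1).
Sum: C(4,0)·C(7,6) + C(4,1)·C(7,5) = 7 + 84 = 91.

91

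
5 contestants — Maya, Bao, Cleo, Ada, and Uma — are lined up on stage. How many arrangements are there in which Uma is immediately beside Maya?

48

Treat {Uma, Maya} as a single unit. There are 4 units to order, and the pair itself can be ordered 2 ways.
So the count is 2·(4)! = 48.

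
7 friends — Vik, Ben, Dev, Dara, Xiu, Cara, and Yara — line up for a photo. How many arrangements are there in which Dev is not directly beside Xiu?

3600

Of the 7! = 5040 arrangements, those with Dev and Xiu adjacent number 2 × 6! = 1440 (treat the pair as a block with 2 internal orders).
So 5040 − 1440 = 3600 arrangements keep them apart.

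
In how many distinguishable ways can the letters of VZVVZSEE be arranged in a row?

1680

The 8 letters of VZVVZSEE have repeats: E appearing twice, V appearing 3 times, and Z appearing twice.
Dividing 8! = 40320 by 3!·2!·2! = 24 for the repeated letters gives 1680.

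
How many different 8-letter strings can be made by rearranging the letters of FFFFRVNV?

840

The 8 letters of FFFFRVNV have repeats: F appearing 4 times and V appearing twice.
The number of distinct arrangements is 8!/(4!·2!) = 40320/48 = 840.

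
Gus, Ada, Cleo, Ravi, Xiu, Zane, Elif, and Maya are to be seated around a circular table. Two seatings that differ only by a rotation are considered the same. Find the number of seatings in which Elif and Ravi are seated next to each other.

Treat {Elif, Ravi} as one unit (2 internal orders) and seat the resulting 7 units around the table: (6)! circular arrangements.
So 2 × (6)! = 2 × 720 = 1440.

1440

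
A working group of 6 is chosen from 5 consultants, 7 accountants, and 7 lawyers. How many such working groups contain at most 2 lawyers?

Split by how many lawyers are chosen (0 through 2).
Sum: C(7,0)·C(12,6) + C(7,1)·C(12,5) + C(7,2)·C(12,4) = 924 + 5544 + 10395 = 16863.

16863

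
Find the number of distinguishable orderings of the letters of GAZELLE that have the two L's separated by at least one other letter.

Total arrangements of GAZELLE: 7!/(2!·2!) = 1260.
Arrangements with the L's together: treat LL as one letter, giving (6)!/(2!) = 360.
Subtracting, 1260 − 360 = 900 arrangements keep the L's apart.

900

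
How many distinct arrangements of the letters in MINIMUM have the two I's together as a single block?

Treat the 2 copies of I as a single block. The multiset to arrange is then {II, M, M, M, N, U}, 6 items in all.
That gives (6)!/(3!) = 120 arrangements.

120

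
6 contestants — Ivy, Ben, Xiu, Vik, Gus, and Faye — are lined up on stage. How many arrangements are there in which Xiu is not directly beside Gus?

480

Of the 6! = 720 arrangements, those with Xiu and Gus adjacent number 2 × 5! = 240 (treat the pair as a block with 2 internal orders).
Complementary counting: 720 − 240 = 480.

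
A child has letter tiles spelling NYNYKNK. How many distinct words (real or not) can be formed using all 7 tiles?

210

The 7 letters of NYNYKNK have repeats: K appearing twice, N appearing 3 times, and Y appearing twice.
Dividing 7! = 5040 by 3!·2!·2! = 24 for the repeated letters gives 210.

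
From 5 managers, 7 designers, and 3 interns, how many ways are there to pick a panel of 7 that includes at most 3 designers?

3830

Split by how many designers are chosen (0 through 3).
Sum: C(7,0)·C(8,7) + C(7,1)·C(8,6) + C(7,2)·C(8,5) + C(7,3)·C(8,4) = 8 + 196 + 1176 + 2450 = 3830.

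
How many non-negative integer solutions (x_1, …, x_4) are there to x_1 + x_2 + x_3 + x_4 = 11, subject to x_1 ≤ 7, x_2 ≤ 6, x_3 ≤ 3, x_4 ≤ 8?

By stars and bars, unrestricted non-negative solutions to x_1+…+x_4 = 11 number C(11+3,3) = 364.
Subtract solutions that violate a single cap (substitute x_i' = x_i − (cap_i+1)): x_1 ≥ 8 gives C(6,3) = 20; x_2 ≥ 7 gives C(7,3) = 35; x_3 ≥ 4 gives C(10,3) = 120; x_4 ≥ 9 gives C(5,3) = 10. Together 185.
Add back pairs where two caps are both exceeded: 0 + 0 + 0 + 1 + 0 + 0 = 1.
By inclusion–exclusion the count is 364 − 185 + 1 = 180.

180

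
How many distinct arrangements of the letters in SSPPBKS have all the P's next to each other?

Treat the 2 copies of P as a single block. The multiset to arrange is then {PP, B, K, S, S, S}, 6 items in all.
That gives (6)!/(3!) = 120 arrangements.

120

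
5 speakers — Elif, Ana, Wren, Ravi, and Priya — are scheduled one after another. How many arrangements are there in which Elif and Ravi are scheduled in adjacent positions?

Treat {Elif, Ravi} as a single unit. There are 4 units to order, and the pair itself can be ordered 2 ways.
That gives 2 × 4! = 2 × 24 = 48.

48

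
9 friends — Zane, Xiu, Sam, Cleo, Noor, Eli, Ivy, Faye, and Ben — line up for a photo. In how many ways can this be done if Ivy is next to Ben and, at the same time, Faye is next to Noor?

20160

Treat {Ivy,Ben} as one block (2 orders) and {Faye,Noor} as another (2 orders).
That leaves 7 units to arrange: 2 × 2 × 7! = 4 × 5040 = 20160.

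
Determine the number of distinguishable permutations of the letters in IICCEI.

IICCEI has 6 letters with C appearing twice and I appearing 3 times.
The number of distinct arrangements is 6!/(3!·2!) = 720/12 = 60.

60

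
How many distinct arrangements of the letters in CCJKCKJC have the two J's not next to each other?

315

There are 8!/(4!·2!·2!) = 420 arrangements of CCJKCKJC in total.
Arrangements with the J's together: treat JJ as one letter, giving (7)!/(4!·2!) = 105.
Subtracting, 420 − 105 = 315 arrangements keep the J's apart.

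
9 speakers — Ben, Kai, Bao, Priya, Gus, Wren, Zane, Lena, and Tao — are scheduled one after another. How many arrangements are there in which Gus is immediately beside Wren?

Treat {Gus, Wren} as a single unit. There are 8 units to order, and the pair itself can be ordered 2 ways.
That gives 2 × 8! = 2 × 40320 = 80640.

80640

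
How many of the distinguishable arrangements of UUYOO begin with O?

12

With the first slot taken by O, it remains to arrange the other 4 letters (UUYO).
Those 4 letters have U appearing twice, giving (4)!/(2!) = 12.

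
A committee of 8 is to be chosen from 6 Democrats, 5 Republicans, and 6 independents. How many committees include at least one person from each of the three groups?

Total 8-person selections from all 17: C(17,8) = 24310.
Selections missing a whole group: no Democrats → C(11,8) = 165; no Republicans → C(12,8) = 495; no independents → C(11,8) = 165.
Add back selections omitting two groups (i.e. drawn from a single group): C(6,8) + C(5,8) + C(6,8) = 0.
By inclusion–exclusion: 24310 − 825 + 0 = 23485.

23485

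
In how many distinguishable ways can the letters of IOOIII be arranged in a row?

15

Letter multiplicities in IOOIII: I×4, O×2.
Dividing 6! = 720 by 4!·2! = 48 for the repeated letters gives 15.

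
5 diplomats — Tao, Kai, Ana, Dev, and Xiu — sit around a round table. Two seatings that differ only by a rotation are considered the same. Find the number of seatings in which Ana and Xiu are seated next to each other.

12

Treat {Ana, Xiu} as one unit (2 internal orders) and seat the resulting 4 units around the table: (3)! circular arrangements.
So 2 × (3)! = 2 × 6 = 12.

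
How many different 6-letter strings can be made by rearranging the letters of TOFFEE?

180

The 6 letters of TOFFEE have repeats: E appearing twice and F appearing twice.
The number of distinct arrangements is 6!/(2!·2!) = 720/4 = 180.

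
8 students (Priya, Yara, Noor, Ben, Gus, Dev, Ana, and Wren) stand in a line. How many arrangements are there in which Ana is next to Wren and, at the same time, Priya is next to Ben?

2880

Treat {Ana,Wren} as one block (2 orders) and {Priya,Ben} as another (2 orders).
That leaves 6 units to arrange: 2 × 2 × 6! = 4 × 720 = 2880.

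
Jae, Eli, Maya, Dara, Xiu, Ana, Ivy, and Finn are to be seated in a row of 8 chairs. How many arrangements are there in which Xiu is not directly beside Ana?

Of the 8! = 40320 arrangements, those with Xiu and Ana adjacent number 2 × 7! = 10080 (treat the pair as a block with 2 internal orders).
So 40320 − 10080 = 30240 arrangements keep them apart.

30240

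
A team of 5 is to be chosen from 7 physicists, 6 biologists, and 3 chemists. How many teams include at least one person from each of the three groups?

With no constraint there are C(16,5) = 4368 possible selections.
Subtract selections that omit an entire group: no physicists → C(9,5) = 126; no biologists → C(10,5) = 252; no chemists → C(13,5) = 1287.
Add back selections omitting two groups (i.e. drawn from a single group): C(7,5) + C(6,5) + C(3,5) = 27.
By inclusion–exclusion: 4368 − 1665 + 27 = 2730.

2730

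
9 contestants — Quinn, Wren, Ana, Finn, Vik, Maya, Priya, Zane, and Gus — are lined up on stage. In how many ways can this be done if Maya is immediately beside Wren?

80640

Place the 7 others and the Maya-Wren pair as 8 objects in a line; the pair has 2 internal arrangements.
So the count is 2·(8)! = 80640.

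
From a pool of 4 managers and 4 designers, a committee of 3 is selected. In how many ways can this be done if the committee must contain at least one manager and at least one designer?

Total 3-person selections from all 8: C(8,3) = 56.
Subtract selections that omit an entire group: no managers → C(4,3) = 4; no designers → C(4,3) = 4.
Both groups omitted at once is impossible, so 56 − 8 = 48.

48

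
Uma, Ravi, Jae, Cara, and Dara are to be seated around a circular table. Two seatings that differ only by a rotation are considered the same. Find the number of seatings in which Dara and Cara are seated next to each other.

Treat {Dara, Cara} as one unit (2 internal orders) and seat the resulting 4 units around the table: (3)! circular arrangements.
So 2 × (3)! = 2 × 6 = 12.

12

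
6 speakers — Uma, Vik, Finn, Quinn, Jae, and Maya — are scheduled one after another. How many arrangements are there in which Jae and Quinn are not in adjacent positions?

480

There are 6! = 720 arrangements in all. If Jae and Quinn are adjacent, merging them into one block gives 2·(5)! = 240 arrangements.
Complementary counting: 720 − 240 = 480.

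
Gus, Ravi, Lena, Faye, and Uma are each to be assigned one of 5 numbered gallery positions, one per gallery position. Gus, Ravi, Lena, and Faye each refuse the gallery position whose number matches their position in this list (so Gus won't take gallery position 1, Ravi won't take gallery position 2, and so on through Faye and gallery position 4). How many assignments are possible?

Let Aᵢ (for 1 ≤ i ≤ 4) be the placements that put person i in their forbidden gallery position. Any j of these fix j positions, leaving (5−j)! ways to fill the rest, and there are C(4,j) ways to pick which j.
By inclusion–exclusion, the number of valid placements is Σ_{j=0}^{4} (−1)^j C(4,j)·(5−j)!.
Computing: 120 − 96 + 36 − 8 + 1 = 53.

53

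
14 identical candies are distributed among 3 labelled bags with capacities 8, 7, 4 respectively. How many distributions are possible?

By stars and bars, unrestricted non-negative solutions to x_1+…+x_3 = 14 number C(14+2,2) = 120.
Subtract solutions that violate a single cap (substitute x_i' = x_i − (cap_i+1)): x_1 ≥ 9 gives C(7,2) = 21; x_2 ≥ 8 gives C(8,2) = 28; x_3 ≥ 5 gives C(11,2) = 55. Together 104.
Add back pairs where two caps are both exceeded: 0 + 1 + 3 = 4.
By inclusion–exclusion the count is 120 − 104 + 4 = 20.

20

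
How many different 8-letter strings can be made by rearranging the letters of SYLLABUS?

The 8 letters of SYLLABUS have repeats: L appearing twice and S appearing twice.
Dividing 8! = 40320 by 2!·2! = 4 for the repeated letters gives 10080.

10080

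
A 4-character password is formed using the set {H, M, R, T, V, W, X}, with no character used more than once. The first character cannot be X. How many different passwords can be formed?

720

The first character has 7−1 = 6 choices (anything except X).
The remaining 3 characters are filled from the other 6 symbols without repetition: 6 × 5 × 4 = 120.
Total: 6 × 120 = 720.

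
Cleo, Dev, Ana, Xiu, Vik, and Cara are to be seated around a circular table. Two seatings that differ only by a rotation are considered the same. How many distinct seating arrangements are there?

120

Seat Cleo anywhere (absorbing the rotational symmetry), then permute the other 5: (5)! = 120.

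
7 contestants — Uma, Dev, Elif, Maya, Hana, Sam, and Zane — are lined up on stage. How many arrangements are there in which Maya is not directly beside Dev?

There are 7! = 5040 arrangements in all. If Maya and Dev are adjacent, merging them into one block gives 2·(6)! = 1440 arrangements.
So 5040 − 1440 = 3600 arrangements keep them apart.

3600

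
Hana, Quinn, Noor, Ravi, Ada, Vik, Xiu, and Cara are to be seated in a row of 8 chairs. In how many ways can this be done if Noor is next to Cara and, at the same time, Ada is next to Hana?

2880

Treat {Noor,Cara} as one block (2 orders) and {Ada,Hana} as another (2 orders).
That leaves 6 units to arrange: 2 × 2 × 6! = 4 × 720 = 2880.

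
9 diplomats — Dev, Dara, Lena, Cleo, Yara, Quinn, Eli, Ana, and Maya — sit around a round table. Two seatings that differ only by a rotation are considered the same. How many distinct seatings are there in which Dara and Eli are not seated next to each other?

All circular seatings of 9 people number (8)! = 40320.
Seatings with Dara beside Eli: treat them as a block with 2 internal orders, giving 2 × (7)! = 10080.
Subtracting, 40320 − 10080 = 30240.

30240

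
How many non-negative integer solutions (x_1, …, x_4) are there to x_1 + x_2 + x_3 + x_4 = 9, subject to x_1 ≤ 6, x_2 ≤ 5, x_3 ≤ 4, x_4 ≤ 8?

Ignoring the caps, the number of non-negative solutions to x_1+…+x_4 = 9 is C(12,3) = 220.
Subtract solutions that violate a single cap (substitute x_i' = x_i − (cap_i+1)): x_1 ≥ 7 gives C(5,3) = 10; x_2 ≥ 6 gives C(6,3) = 20; x_3 ≥ 5 gives C(7,3) = 35; x_4 ≥ 9 gives C(3,3) = 1. Together 66.
No two caps can be exceeded simultaneously, so the pair terms are all 0.
By inclusion–exclusion the count is 220 − 66 + 0 = 154.

154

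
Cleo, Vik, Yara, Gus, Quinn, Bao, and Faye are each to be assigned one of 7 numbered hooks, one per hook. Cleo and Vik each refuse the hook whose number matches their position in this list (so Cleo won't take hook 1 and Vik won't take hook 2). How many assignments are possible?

Let Aᵢ (for i ∈ {1, 2}) be the placements that put person i in their forbidden hook. Any j of these fix j positions, leaving (7−j)! ways to fill the rest, and there are C(2,j) ways to pick which j.
By inclusion–exclusion, the number of valid placements is Σ_{j=0}^{2} (−1)^j C(2,j)·(7−j)!.
Computing: 5040 − 1440 + 120 = 3720.

3720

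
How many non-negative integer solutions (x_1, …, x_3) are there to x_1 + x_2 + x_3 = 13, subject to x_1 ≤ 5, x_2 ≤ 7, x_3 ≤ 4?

10

Without the upper bounds there are C(15,2) = 105 ways to split 13 among 3 variables.
Subtract solutions that violate a single cap (substitute x_i' = x_i − (cap_i+1)): x_1 ≥ 6 gives C(9,2) = 36; x_2 ≥ 8 gives C(7,2) = 21; x_3 ≥ 5 gives C(10,2) = 45. Together 102.
Add back pairs where two caps are both exceeded: 0 + 6 + 1 = 7.
By inclusion–exclusion the count is 105 − 102 + 7 = 10.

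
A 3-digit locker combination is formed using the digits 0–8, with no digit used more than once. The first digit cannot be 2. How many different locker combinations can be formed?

The first digit has 9−1 = 8 choices (anything except 2).
The remaining 2 digits are filled from the other 8 symbols without repetition: 8 × 7 = 56.
Total: 8 × 56 = 448.

448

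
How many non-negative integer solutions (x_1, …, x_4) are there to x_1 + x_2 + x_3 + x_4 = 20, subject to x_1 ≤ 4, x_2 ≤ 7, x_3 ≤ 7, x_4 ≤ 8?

Without the upper bounds there are C(23,3) = 1771 ways to split 20 among 4 variables.
Subtract solutions that violate a single cap (substitute x_i' = x_i − (cap_i+1)): x_1 ≥ 5 gives C(18,3) = 816; x_2 ≥ 8 gives C(15,3) = 455; x_3 ≥ 8 gives C(15,3) = 455; x_4 ≥ 9 gives C(14,3) = 364. Together 2090.
Add back pairs where two caps are both exceeded: 120 + 120 + 84 + 35 + 20 + 20 = 399.
By inclusion–exclusion the count is 1771 − 2090 + 399 = 80.

80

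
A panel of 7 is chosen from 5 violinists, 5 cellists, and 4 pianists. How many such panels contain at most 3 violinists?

Split by how many violinists are chosen (0 through 3).
Sum: C(5,0)·C(9,7) + C(5,1)·C(9,6) + C(5,2)·C(9,5) + C(5,3)·C(9,4) = 36 + 420 + 1260 + 1260 = 2976.

2976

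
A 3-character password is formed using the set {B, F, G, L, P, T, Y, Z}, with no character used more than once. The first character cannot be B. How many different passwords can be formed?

The first character has 8−1 = 7 choices (anything except B).
The remaining 2 characters are filled from the other 7 symbols without repetition: 7 × 6 = 42.
Total: 7 × 42 = 294.

294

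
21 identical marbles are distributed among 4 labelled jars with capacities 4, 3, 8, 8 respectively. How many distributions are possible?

10

Ignoring the caps, the number of non-negative solutions to x_1+…+x_4 = 21 is C(24,3) = 2024.
Subtract solutions that violate a single cap (substitute x_i' = x_i − (cap_i+1)): x_1 ≥ 5 gives C(19,3) = 969; x_2 ≥ 4 gives C(20,3) = 1140; x_3 ≥ 9 gives C(15,3) = 455; x_4 ≥ 9 gives C(15,3) = 455. Together 3019.
Add back pairs where two caps are both exceeded: 455 + 120 + 120 + 165 + 165 + 20 = 1045.
Subtract triples: 20 + 20 + 0 + 0 = 40.
By inclusion–exclusion the count is 2024 − 3019 + 1045 − 40 = 10.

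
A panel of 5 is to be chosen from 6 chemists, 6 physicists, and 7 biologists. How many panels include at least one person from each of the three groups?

Unrestricted: C(19,5) = 11628 ways to pick any 5 of the 19.
Subtract selections that omit an entire group: no chemists → C(13,5) = 1287; no physicists → C(13,5) = 1287; no biologists → C(12,5) = 792.
Add back selections omitting two groups (i.e. drawn from a single group): C(6,5) + C(6,5) + C(7,5) = 33.
By inclusion–exclusion: 11628 − 3366 + 33 = 8295.

8295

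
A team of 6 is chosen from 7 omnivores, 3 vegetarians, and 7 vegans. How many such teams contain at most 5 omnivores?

12369

Split by how many omnivores are chosen (0 through 5).
Sum: C(7,0)·C(10,6) + C(7,1)·C(10,5) + C(7,2)·C(10,4) + C(7,3)·C(10,3) + C(7,4)·C(10,2) + C(7,5)·C(10,1) = 210 + 1764 + 4410 + 4200 + 1575 + 210 = 12369.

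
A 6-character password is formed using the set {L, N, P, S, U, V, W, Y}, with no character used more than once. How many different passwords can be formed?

This is a permutation of 6 out of 8: P(8,6) = 8!/2!.
That product is 8 × 7 × 6 × 5 × 4 × 3 = 20160.

20160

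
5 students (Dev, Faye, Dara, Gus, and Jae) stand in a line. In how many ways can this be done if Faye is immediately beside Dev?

48

Glue Faye and Dev into one block (2 internal orders), leaving 4 units to arrange in a row.
So the count is 2·(4)! = 48.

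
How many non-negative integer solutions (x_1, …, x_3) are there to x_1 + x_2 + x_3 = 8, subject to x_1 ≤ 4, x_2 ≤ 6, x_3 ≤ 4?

By stars and bars, unrestricted non-negative solutions to x_1+…+x_3 = 8 number C(8+2,2) = 45.
Subtract solutions that violate a single cap (substitute x_i' = x_i − (cap_i+1)): x_1 ≥ 5 gives C(5,2) = 10; x_2 ≥ 7 gives C(3,2) = 3; x_3 ≥ 5 gives C(5,2) = 10. Together 23.
No two caps can be exceeded simultaneously, so the pair terms are all 0.
By inclusion–exclusion the count is 45 − 23 + 0 = 22.

22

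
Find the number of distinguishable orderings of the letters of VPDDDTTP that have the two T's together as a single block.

420

Treat the 2 copies of T as a single block. The multiset to arrange is then {TT, D, D, D, P, P, V}, 7 items in all.
That gives (7)!/(3!·2!) = 420 arrangements.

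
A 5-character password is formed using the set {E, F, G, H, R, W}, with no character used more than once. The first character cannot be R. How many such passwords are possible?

600

The first character has 6−1 = 5 choices (anything except R).
The remaining 4 characters are filled from the other 5 symbols without repetition: 5 × 4 × 3 × 2 = 120.
Total: 5 × 120 = 600.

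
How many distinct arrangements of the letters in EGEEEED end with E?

30

With the last slot taken by E, it remains to arrange the other 6 letters (GEEEED).
Those 6 letters have E appearing 4 times, giving (6)!/(4!) = 30.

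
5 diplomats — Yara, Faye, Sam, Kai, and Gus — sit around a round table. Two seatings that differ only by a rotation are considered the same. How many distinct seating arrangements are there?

24

Around a circle, 5 distinct people have 5!/5 = (4)! = 24 rotationally distinct seatings.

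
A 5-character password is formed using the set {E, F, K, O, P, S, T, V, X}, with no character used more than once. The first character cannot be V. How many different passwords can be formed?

The first character has 9−1 = 8 choices (anything except V).
The remaining 4 characters are filled from the other 8 symbols without repetition: 8 × 7 × 6 × 5 = 1680.
Total: 8 × 1680 = 13440.

13440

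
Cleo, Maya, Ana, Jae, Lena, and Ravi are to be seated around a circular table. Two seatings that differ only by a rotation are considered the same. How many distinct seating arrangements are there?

120

Fix one person's seat to break rotational symmetry; the remaining 5 people can be arranged in (5)! = 120 ways.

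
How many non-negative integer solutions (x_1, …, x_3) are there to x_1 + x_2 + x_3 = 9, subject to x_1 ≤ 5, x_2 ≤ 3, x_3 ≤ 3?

6

By stars and bars, unrestricted non-negative solutions to x_1+…+x_3 = 9 number C(9+2,2) = 55.
Subtract solutions that violate a single cap (substitute x_i' = x_i − (cap_i+1)): x_1 ≥ 6 gives C(5,2) = 10; x_2 ≥ 4 gives C(7,2) = 21; x_3 ≥ 4 gives C(7,2) = 21. Together 52.
Add back pairs where two caps are both exceeded: 0 + 0 + 3 = 3.
By inclusion–exclusion the count is 55 − 52 + 3 = 6.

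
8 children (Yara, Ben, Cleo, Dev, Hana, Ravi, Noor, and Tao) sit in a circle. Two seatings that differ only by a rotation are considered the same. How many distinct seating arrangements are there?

Seat Yara anywhere (absorbing the rotational symmetry), then permute the other 7: (7)! = 5040.

5040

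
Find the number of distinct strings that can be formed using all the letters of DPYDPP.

60

The 6 letters of DPYDPP have repeats: D appearing twice and P appearing 3 times.
So there are 6! / (3!·2!) = 60 distinguishable arrangements.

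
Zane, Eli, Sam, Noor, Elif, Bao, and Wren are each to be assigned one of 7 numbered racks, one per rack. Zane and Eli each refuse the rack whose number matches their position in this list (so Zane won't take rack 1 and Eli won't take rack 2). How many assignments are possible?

Let Aᵢ (for i ∈ {1, 2}) be the placements that put person i in their forbidden rack. Any j of these fix j positions, leaving (7−j)! ways to fill the rest, and there are C(2,j) ways to pick which j.
By inclusion–exclusion, the number of valid placements is Σ_{j=0}^{2} (−1)^j C(2,j)·(7−j)!.
Computing: 5040 − 1440 + 120 = 3720.

3720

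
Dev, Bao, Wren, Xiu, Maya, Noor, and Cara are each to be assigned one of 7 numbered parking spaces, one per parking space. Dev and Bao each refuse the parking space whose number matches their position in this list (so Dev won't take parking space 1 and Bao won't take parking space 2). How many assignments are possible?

3720

Let Aᵢ (for i ∈ {1, 2}) be the placements that put person i in their forbidden parking space. Any j of these fix j positions, leaving (7−j)! ways to fill the rest, and there are C(2,j) ways to pick which j.
By inclusion–exclusion, the number of valid placements is Σ_{j=0}^{2} (−1)^j C(2,j)·(7−j)!.
Computing: 5040 − 1440 + 120 = 3720.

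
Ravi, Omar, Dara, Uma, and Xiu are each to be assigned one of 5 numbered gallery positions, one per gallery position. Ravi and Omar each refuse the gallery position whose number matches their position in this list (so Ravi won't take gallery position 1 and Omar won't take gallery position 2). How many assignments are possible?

78

Let Aᵢ (for i ∈ {1, 2}) be the placements that put person i in their forbidden gallery position. Any j of these fix j positions, leaving (5−j)! ways to fill the rest, and there are C(2,j) ways to pick which j.
By inclusion–exclusion, the number of valid placements is Σ_{j=0}^{2} (−1)^j C(2,j)·(5−j)!.
Computing: 120 − 48 + 6 = 78.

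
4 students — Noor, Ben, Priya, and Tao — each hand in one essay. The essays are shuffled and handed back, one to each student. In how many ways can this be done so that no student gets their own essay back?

9

This is the derangement count D_4: permutations of 4 items with no fixed point.
By inclusion–exclusion this is Σ_{j=0}^{4} (−1)^j C(4,j)·(4−j)!.
Computing: 24 − 24 + 12 − 4 + 1 = 9.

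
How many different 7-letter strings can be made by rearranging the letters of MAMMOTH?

Letter multiplicities in MAMMOTH: A×1, H×1, M×3, O×1, T×1.
The number of distinct arrangements is 7!/(3!) = 5040/6 = 840.

840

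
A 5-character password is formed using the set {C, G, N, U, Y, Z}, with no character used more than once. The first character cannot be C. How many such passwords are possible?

The first character has 6−1 = 5 choices (anything except C).
The remaining 4 characters are filled from the other 5 symbols without repetition: 5 × 4 × 3 × 2 = 120.
Total: 5 × 120 = 600.

600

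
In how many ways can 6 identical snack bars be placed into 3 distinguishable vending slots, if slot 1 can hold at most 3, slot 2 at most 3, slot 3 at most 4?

Without the upper bounds there are C(8,2) = 28 ways to split 6 among 3 vending slots.
Subtract solutions that violate a single cap (substitute x_i' = x_i − (cap_i+1)): x_1 ≥ 4 gives C(4,2) = 6; x_2 ≥ 4 gives C(4,2) = 6; x_3 ≥ 5 gives C(3,2) = 3. Together 15.
No two caps can be exceeded simultaneously, so the pair terms are all 0.
By inclusion–exclusion the count is 28 − 15 + 0 = 13.

13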